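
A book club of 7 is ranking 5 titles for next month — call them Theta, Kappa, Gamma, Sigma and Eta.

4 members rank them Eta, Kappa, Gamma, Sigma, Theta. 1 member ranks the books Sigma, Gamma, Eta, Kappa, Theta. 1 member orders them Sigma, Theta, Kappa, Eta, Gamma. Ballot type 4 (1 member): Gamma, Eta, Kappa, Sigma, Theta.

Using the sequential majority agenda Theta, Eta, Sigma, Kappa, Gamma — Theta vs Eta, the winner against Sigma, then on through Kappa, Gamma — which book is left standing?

Eta

Round 1: Theta vs Eta — 1–6, Eta advances.
Round 2: Eta vs Sigma — 5–2, Eta advances.
Round 3: Eta vs Kappa — 6–1, Eta advances.
Round 4: Eta vs Gamma — 5–2, Eta advances.
Eta survives the agenda.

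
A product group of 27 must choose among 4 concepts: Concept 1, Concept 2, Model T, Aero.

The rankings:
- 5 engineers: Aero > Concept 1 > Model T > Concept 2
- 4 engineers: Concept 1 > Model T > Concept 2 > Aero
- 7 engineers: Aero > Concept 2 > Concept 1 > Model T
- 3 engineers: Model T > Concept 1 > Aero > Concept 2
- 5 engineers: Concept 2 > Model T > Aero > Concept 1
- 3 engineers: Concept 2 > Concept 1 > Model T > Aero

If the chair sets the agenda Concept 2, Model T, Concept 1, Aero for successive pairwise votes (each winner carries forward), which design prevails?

Aero

Round 1: Concept 2 vs Model T — 15–12, Concept 2 advances.
Round 2: Concept 2 vs Concept 1 — 15–12, Concept 2 advances.
Round 3: Concept 2 vs Aero — 12–15, Aero advances.
Aero survives the agenda.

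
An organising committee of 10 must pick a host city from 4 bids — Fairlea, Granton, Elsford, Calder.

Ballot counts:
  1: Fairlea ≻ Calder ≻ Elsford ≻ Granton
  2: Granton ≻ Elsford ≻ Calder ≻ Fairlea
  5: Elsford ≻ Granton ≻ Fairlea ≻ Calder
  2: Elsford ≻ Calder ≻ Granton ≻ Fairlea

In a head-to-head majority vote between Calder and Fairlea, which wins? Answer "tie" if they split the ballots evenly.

Ballots ranking Calder above Fairlea: 2 + 2 = 4.
Ballots ranking Fairlea above Calder: 10 − 4 = 6.
Fairlea wins the head-to-head 6–4.

Fairlea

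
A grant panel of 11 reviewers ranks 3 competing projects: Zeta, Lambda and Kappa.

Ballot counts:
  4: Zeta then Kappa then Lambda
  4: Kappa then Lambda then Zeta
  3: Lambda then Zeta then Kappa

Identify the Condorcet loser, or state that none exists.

Head-to-head results (11 reviewers):
Zeta vs Lambda: 4 to 7, Lambda.
Zeta–Kappa: Zeta 7–4.
Lambda vs Kappa: Kappa wins 8–3.
Every project wins at least one matchup (Zeta beats Kappa; Lambda beats Zeta; Kappa beats Lambda), so there is no Condorcet loser.

none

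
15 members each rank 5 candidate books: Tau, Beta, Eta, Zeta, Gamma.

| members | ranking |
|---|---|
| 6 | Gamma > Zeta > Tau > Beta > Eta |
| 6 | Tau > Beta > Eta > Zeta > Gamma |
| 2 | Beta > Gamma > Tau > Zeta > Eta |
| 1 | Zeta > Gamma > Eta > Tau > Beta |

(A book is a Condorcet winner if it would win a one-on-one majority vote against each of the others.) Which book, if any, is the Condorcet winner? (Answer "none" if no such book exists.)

none

Pairwise majorities:
Tau vs Beta: Tau preferred on 6+6+1 = 13 ballots; Tau wins 13–2.
Tau vs Eta: Tau preferred on 6+6+2 = 14 ballots; Tau wins 14–1.
Tau vs Zeta: 8 to 7, Tau.
Tau vs Gamma: 6 for Tau, 9 for Gamma — Gamma by 9–6.
Beta vs Eta: Beta preferred on 6+6+2 = 14 ballots; Beta wins 14–1.
Beta vs Zeta: Beta is ranked higher on 6+2 = 8 ballots, Zeta on 7. Beta wins 8–7.
Beta vs Gamma: 6+2 = 8 for Beta, 7 for Gamma — Beta by 8–7.
Eta vs Zeta: Eta preferred on 6 ballots; Zeta wins 9–6.
Eta vs Gamma: Eta is ranked higher on 6 ballots, Gamma on 9. Gamma wins 9–6.
Zeta vs Gamma: 7 to 8, Gamma.
No book is unbeaten: Tau loses to Gamma; Beta loses to Tau; Eta loses to Tau; Zeta loses to Tau; Gamma loses to Beta. In particular Tau > Beta > Gamma > Tau is a majority cycle — no Condorcet winner exists.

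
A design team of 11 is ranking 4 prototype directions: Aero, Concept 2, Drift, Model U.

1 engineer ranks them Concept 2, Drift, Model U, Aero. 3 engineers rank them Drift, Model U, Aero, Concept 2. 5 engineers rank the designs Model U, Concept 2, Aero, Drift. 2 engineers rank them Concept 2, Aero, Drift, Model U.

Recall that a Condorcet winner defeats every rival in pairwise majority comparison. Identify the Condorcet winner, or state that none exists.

none

Check each pair by majority over 11 ballots:
Aero vs Concept 2: Concept 2, 8–3.
Aero–Drift: Aero 7–4.
Aero vs Model U: Model U, 9–2.
Concept 2–Drift: Concept 2 8–3.
Concept 2 vs Model U: Model U wins 8–3.
Drift vs Model U: Drift wins 6–5.
Every design loses at least once (Aero loses to Concept 2; Concept 2 loses to Model U; Drift loses to Aero; Model U loses to Drift). The majority relation contains the cycle Aero → Drift → Model U → Aero, so there is no Condorcet winner.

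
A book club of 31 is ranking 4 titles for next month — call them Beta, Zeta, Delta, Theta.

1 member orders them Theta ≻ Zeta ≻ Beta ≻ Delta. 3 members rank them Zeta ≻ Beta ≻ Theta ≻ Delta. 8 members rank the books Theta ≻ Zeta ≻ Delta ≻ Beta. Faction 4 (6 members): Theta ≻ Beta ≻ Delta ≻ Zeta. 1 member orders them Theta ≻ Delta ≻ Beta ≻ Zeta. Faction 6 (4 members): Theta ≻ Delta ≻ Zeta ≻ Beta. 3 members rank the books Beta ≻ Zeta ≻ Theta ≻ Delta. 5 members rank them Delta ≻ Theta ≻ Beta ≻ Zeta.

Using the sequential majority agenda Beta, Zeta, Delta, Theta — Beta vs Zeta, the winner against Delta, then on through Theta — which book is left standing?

Theta

Round 1: Beta vs Zeta — 15–16, Zeta advances.
Round 2: Zeta vs Delta — 15–16, Delta advances.
Round 3: Delta vs Theta — 5–26, Theta advances.
The agenda winner is Theta.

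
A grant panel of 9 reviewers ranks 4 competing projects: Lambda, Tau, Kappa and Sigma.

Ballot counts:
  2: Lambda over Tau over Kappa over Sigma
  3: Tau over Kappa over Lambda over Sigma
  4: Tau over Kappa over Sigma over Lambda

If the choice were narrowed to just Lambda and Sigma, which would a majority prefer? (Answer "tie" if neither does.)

Ballots ranking Lambda above Sigma: 2 + 3 = 5.
Ballots ranking Sigma above Lambda: 9 − 5 = 4.
Lambda wins the head-to-head 5–4.

Lambda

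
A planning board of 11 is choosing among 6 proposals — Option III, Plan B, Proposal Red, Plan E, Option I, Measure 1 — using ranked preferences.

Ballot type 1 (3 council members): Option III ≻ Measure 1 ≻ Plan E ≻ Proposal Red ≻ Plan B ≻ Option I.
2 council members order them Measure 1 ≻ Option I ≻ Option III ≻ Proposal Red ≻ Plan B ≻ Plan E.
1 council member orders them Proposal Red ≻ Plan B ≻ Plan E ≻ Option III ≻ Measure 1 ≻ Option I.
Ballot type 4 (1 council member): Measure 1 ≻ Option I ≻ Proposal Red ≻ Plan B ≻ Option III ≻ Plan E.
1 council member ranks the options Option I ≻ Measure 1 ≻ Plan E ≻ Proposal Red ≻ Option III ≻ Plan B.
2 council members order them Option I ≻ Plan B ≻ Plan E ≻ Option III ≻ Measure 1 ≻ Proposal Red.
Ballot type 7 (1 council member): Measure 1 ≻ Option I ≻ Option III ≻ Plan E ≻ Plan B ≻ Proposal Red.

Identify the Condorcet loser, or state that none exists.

Head-to-head results (11 council members):
Option III vs Plan B: 3+2+1+1 = 7 for Option III, 4 for Plan B — Option III by 7–4.
Option III vs Proposal Red: Option III wins 8–3.
Option III vs Plan E: Option III, 7–4.
Option III–Option I: Option I 7–4.
Option III–Measure 1: Option III 6–5.
Plan B–Proposal Red: Proposal Red 8–3.
Plan B–Plan E: Plan B 6–5.
Plan B vs Option I: Option I wins 7–4.
Plan B vs Measure 1: 3 to 8, Measure 1.
Proposal Red vs Plan E: Plan E, 7–4.
Proposal Red vs Option I: Option I wins 7–4.
Proposal Red vs Measure 1: Proposal Red preferred on 1 ballot; Measure 1 wins 10–1.
Plan E vs Option I: Plan E preferred on 3+1 = 4 ballots; Option I wins 7–4.
Plan E vs Measure 1: 1+2 = 3 for Plan E, 8 for Measure 1 — Measure 1 by 8–3.
Option I–Measure 1: Measure 1 8–3.
Every option wins at least one matchup (Option III beats Plan B; Plan B beats Plan E; Proposal Red beats Plan B; Plan E beats Proposal Red; Option I beats Option III; Measure 1 beats Plan B), so there is no Condorcet loser.

none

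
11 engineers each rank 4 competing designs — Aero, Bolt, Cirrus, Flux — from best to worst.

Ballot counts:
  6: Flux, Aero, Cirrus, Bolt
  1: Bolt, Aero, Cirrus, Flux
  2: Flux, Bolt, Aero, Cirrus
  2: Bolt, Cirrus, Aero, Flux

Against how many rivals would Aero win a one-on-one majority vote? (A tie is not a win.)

2

Aero against each rival (11 engineers):
Aero vs Bolt: Aero preferred on 6 ballots; Aero wins 6–5.
Aero vs Cirrus: Aero wins 9–2.
Aero vs Flux: 3 to 8, Flux.
Aero beats Bolt, Cirrus; loses to Flux — 2 pairwise wins.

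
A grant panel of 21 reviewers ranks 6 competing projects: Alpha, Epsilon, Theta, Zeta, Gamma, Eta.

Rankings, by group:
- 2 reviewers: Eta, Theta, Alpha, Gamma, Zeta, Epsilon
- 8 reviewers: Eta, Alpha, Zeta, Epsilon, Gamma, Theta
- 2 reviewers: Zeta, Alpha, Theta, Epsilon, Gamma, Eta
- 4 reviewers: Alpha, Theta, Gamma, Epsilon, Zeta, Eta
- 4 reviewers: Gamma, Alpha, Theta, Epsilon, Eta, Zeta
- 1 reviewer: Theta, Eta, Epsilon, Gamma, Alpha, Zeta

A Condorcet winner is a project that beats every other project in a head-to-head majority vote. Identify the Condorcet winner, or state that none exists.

none

Check each pair by majority over 21 ballots:
Alpha–Epsilon: Alpha 20–1.
Alpha–Theta: Alpha 18–3.
Alpha vs Zeta: Alpha, 19–2.
Alpha vs Gamma: Alpha is ranked higher on 2+8+2+4 = 16 ballots, Gamma on 5. Alpha wins 16–5.
Alpha vs Eta: Eta wins 11–10.
Epsilon vs Theta: Theta, 13–8.
Epsilon vs Zeta: Zeta wins 12–9.
Epsilon vs Gamma: Epsilon, 11–10.
Epsilon–Eta: Eta 11–10.
Theta vs Zeta: Theta, 11–10.
Theta vs Gamma: Theta preferred on 2+2+4+1 = 9 ballots; Gamma wins 12–9.
Theta–Eta: Theta 11–10.
Zeta vs Gamma: 8+2 = 10 for Zeta, 11 for Gamma — Gamma by 11–10.
Zeta vs Eta: Eta, 15–6.
Gamma vs Eta: 10 to 11, Eta.
Every project loses at least once (Alpha loses to Eta; Epsilon loses to Alpha; Theta loses to Alpha; Zeta loses to Alpha; Gamma loses to Alpha; Eta loses to Theta). The majority relation contains the cycle Alpha beats Theta beats Eta beats Alpha, so there is no Condorcet winner.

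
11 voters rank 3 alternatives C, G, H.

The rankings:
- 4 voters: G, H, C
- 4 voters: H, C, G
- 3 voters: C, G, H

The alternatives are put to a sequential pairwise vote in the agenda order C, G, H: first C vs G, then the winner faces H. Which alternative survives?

Round 1: C vs G — 7–4, C advances.
Round 2: C vs H — 3–8, H advances.
The agenda winner is H.

H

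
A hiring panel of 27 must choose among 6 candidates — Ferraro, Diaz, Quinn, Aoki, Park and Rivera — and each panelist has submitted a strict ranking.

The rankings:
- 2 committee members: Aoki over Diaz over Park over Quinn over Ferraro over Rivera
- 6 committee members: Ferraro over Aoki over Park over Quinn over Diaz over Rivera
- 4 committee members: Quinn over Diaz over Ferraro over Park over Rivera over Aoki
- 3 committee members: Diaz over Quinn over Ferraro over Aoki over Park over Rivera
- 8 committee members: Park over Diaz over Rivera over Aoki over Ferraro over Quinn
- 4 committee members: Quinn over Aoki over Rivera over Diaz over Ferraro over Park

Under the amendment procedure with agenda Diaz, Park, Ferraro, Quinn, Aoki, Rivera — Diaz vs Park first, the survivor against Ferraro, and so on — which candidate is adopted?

Round 1: Diaz vs Park — 13–14, Park advances.
Round 2: Park vs Ferraro — 10–17, Ferraro advances.
Round 3: Ferraro vs Quinn — 14–13, Ferraro advances.
Round 4: Ferraro vs Aoki — 13–14, Aoki advances.
Round 5: Aoki vs Rivera — 15–12, Aoki advances.
Aoki survives the agenda.

Aoki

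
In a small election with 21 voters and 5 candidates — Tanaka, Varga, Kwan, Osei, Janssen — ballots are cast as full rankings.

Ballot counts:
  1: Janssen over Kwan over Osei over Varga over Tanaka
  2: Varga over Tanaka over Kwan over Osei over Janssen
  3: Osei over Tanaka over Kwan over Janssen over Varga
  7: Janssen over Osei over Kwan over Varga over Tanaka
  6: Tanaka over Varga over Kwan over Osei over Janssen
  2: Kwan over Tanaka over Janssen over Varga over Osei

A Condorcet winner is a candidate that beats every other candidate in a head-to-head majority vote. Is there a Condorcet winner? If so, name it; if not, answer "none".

none

Head-to-head results (21 voters):
Tanaka vs Varga: Tanaka preferred on 3+6+2 = 11 ballots; Tanaka wins 11–10.
Tanaka vs Kwan: 11 to 10, Tanaka.
Tanaka vs Osei: 2+6+2 = 10 for Tanaka, 11 for Osei — Osei by 11–10.
Tanaka–Janssen: Tanaka 13–8.
Varga vs Kwan: 8 to 13, Kwan.
Varga vs Osei: Osei, 11–10.
Varga vs Janssen: Varga is ranked higher on 2+6 = 8 ballots, Janssen on 13. Janssen wins 13–8.
Kwan–Osei: Kwan 11–10.
Kwan vs Janssen: Kwan is ranked higher on 2+3+6+2 = 13 ballots, Janssen on 8. Kwan wins 13–8.
Osei vs Janssen: Osei wins 11–10.
Every candidate loses at least once (Tanaka loses to Osei; Varga loses to Tanaka; Kwan loses to Tanaka; Osei loses to Kwan; Janssen loses to Tanaka). The majority relation contains the cycle Tanaka > Kwan > Osei > Tanaka, so there is no Condorcet winner.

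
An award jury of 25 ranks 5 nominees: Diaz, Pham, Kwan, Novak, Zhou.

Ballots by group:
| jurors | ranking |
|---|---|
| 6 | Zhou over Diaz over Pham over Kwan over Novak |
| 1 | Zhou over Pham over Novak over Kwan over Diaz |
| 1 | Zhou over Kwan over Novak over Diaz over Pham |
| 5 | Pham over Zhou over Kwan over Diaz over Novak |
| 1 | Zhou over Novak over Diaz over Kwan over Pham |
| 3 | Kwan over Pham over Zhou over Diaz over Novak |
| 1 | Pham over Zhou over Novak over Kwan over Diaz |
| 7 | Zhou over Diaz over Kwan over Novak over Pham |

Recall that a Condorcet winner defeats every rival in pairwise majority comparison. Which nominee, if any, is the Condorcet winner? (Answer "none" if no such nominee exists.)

Head-to-head results (25 jurors):
Diaz vs Pham: Diaz wins 15–10.
Diaz vs Kwan: Diaz, 14–11.
Diaz vs Novak: Diaz, 21–4.
Diaz vs Zhou: Zhou wins 25–0.
Pham vs Kwan: Pham, 13–12.
Pham vs Novak: Pham, 16–9.
Pham vs Zhou: Zhou, 16–9.
Kwan vs Novak: Kwan wins 22–3.
Kwan–Zhou: Zhou 22–3.
Novak–Zhou: Zhou 25–0.
Only Zhou has no losses; Zhou is the Condorcet winner.

Zhou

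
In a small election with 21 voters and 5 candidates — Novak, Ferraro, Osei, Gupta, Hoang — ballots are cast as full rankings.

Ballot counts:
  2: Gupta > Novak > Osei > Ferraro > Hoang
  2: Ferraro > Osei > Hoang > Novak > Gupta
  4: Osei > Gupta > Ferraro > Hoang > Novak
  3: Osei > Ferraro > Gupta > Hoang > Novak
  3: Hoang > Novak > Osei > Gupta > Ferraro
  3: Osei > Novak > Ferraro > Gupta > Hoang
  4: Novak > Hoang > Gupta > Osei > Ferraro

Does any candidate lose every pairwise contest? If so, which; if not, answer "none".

none

Head-to-head results (21 voters):
Novak vs Ferraro: Novak wins 12–9.
Novak vs Osei: Osei, 12–9.
Novak vs Gupta: Novak preferred on 2+3+3+4 = 12 ballots; Novak wins 12–9.
Novak vs Hoang: 9 to 12, Hoang.
Ferraro–Osei: Osei 19–2.
Ferraro vs Gupta: Gupta wins 13–8.
Ferraro–Hoang: Ferraro 14–7.
Osei vs Gupta: Osei preferred on 2+4+3+3+3 = 15 ballots; Osei wins 15–6.
Osei vs Hoang: 2+2+4+3+3 = 14 for Osei, 7 for Hoang — Osei by 14–7.
Gupta vs Hoang: Gupta wins 12–9.
Each candidate has at least one pairwise win (Novak beats Ferraro; Ferraro beats Hoang; Osei beats Novak; Gupta beats Ferraro; Hoang beats Novak) — no Condorcet loser.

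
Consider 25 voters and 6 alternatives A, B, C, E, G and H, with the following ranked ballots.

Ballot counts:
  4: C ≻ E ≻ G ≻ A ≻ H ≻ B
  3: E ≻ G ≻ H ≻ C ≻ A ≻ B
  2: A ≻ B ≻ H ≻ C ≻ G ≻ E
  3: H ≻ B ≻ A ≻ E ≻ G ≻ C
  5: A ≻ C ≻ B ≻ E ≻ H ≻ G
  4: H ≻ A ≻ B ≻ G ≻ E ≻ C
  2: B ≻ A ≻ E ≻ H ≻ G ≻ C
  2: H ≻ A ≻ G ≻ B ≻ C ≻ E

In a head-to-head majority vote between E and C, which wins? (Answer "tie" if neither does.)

C

Ballots ranking E above C: 3 + 3 + 4 + 2 = 12.
Ballots ranking C above E: 25 − 12 = 13.
C wins the head-to-head 13–12.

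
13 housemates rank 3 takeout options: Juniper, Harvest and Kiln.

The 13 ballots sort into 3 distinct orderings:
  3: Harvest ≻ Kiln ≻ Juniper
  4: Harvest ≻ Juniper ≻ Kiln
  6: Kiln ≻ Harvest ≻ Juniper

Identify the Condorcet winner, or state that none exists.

Harvest

Pairwise majorities:
Juniper–Harvest: Harvest 13–0.
Juniper vs Kiln: Kiln, 9–4.
Harvest vs Kiln: Harvest wins 7–6.
Only Harvest has no losses; Harvest is the Condorcet winner.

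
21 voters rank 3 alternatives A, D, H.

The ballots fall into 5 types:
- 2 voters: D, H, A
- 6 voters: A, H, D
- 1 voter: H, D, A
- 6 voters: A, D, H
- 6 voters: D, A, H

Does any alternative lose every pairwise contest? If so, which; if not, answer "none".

H

Head-to-head results (21 voters):
A vs D: 12 to 9, A.
A vs H: A is ranked higher on 6+6+6 = 18 ballots, H on 3. A wins 18–3.
D vs H: D is ranked higher on 2+6+6 = 14 ballots, H on 7. D wins 14–7.
Only H has no wins; H is the Condorcet loser.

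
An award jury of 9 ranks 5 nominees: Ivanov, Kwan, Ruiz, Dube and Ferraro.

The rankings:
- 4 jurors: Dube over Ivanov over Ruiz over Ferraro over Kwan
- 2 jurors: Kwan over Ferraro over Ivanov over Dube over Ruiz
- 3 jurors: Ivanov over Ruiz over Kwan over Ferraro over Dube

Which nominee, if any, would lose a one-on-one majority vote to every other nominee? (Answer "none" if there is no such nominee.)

Pairwise majorities:
Ivanov vs Kwan: Ivanov wins 7–2.
Ivanov vs Ruiz: 9 to 0, Ivanov.
Ivanov vs Dube: Ivanov, 5–4.
Ivanov–Ferraro: Ivanov 7–2.
Kwan vs Ruiz: Ruiz wins 7–2.
Kwan vs Dube: 5 to 4, Kwan.
Kwan–Ferraro: Kwan 5–4.
Ruiz vs Dube: Dube wins 6–3.
Ruiz vs Ferraro: 7 to 2, Ruiz.
Dube vs Ferraro: Dube preferred on 4 ballots; Ferraro wins 5–4.
No nominee is winless: Ivanov beats Kwan; Kwan beats Dube; Ruiz beats Kwan; Dube beats Ruiz; Ferraro beats Dube. There is no Condorcet loser.

none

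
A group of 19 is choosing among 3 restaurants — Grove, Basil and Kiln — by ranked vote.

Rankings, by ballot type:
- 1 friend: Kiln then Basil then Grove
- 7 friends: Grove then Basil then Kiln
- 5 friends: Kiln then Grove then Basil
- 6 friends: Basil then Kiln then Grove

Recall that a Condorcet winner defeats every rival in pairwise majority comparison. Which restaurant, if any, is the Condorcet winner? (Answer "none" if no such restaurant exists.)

none

Check each pair by majority over 19 ballots:
Grove vs Basil: Grove wins 12–7.
Grove–Kiln: Kiln 12–7.
Basil vs Kiln: Basil wins 13–6.
Each restaurant drops at least one matchup (Grove loses to Kiln; Basil loses to Grove; Kiln loses to Basil); the cycle Grove > Basil > Kiln > Grove rules out a Condorcet winner.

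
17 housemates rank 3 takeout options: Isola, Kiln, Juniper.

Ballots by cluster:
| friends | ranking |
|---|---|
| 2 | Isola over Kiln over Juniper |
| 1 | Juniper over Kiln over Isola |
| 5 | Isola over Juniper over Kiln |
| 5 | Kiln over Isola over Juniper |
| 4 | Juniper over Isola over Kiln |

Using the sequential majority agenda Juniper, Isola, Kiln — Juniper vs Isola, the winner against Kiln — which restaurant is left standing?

Round 1: Juniper vs Isola — 5–12, Isola advances.
Round 2: Isola vs Kiln — 11–6, Isola advances.
Isola survives the agenda.

Isola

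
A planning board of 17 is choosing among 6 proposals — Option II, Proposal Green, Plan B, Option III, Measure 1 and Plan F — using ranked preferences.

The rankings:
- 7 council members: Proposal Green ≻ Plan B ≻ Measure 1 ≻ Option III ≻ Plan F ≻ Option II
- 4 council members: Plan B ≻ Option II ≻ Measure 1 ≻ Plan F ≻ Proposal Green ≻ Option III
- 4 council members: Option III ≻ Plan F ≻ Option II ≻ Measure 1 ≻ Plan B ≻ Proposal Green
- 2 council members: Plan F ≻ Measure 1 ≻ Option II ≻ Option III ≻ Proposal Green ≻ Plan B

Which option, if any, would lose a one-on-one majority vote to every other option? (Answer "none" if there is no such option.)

none

Pairwise majorities:
Option II vs Proposal Green: Option II preferred on 4+4+2 = 10 ballots; Option II wins 10–7.
Option II vs Plan B: Option II preferred on 4+2 = 6 ballots; Plan B wins 11–6.
Option II vs Option III: 6 to 11, Option III.
Option II vs Measure 1: 8 to 9, Measure 1.
Option II vs Plan F: Option II is ranked higher on 4 ballots, Plan F on 13. Plan F wins 13–4.
Proposal Green vs Plan B: Proposal Green preferred on 7+2 = 9 ballots; Proposal Green wins 9–8.
Proposal Green vs Option III: Proposal Green, 11–6.
Proposal Green vs Measure 1: 7 to 10, Measure 1.
Proposal Green vs Plan F: Proposal Green preferred on 7 ballots; Plan F wins 10–7.
Plan B vs Option III: Plan B wins 11–6.
Plan B vs Measure 1: Plan B is ranked higher on 7+4 = 11 ballots, Measure 1 on 6. Plan B wins 11–6.
Plan B vs Plan F: Plan B wins 11–6.
Option III–Measure 1: Measure 1 13–4.
Option III vs Plan F: Option III is ranked higher on 7+4 = 11 ballots, Plan F on 6. Option III wins 11–6.
Measure 1 vs Plan F: Measure 1 preferred on 7+4 = 11 ballots; Measure 1 wins 11–6.
No option is winless: Option II beats Proposal Green; Proposal Green beats Plan B; Plan B beats Option II; Option III beats Option II; Measure 1 beats Option II; Plan F beats Option II. There is no Condorcet loser.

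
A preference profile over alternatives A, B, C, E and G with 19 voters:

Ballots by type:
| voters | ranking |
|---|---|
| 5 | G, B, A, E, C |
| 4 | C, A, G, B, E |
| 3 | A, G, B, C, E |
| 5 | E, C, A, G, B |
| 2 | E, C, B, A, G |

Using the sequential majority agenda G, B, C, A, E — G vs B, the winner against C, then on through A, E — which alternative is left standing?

E

Round 1: G vs B — 17–2, G advances.
Round 2: G vs C — 8–11, C advances.
Round 3: C vs A — 11–8, C advances.
Round 4: C vs E — 7–12, E advances.
The agenda winner is E.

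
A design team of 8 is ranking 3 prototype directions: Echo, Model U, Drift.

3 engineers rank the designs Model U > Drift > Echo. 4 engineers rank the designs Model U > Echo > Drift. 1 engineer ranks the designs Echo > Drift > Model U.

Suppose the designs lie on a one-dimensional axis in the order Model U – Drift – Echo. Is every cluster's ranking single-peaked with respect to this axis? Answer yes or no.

Axis positions: Model U=1, Drift=2, Echo=3.
Cluster 1 (peak Model U at position 1): ranking walks positions 1-2-3, expanding outward from the peak — single-peaked.
Cluster 2: ranking walks positions 1-3-2; Echo is ranked above Drift even though Drift lies between Echo and the peak Model U on the axis — preferences dip and rise again. Not single-peaked.
Cluster 3 (peak Echo at position 3): ranking walks positions 3-2-1, expanding outward from the peak — single-peaked.
Cluster 2 violates single-peakedness, so the profile is not single-peaked on this axis.

no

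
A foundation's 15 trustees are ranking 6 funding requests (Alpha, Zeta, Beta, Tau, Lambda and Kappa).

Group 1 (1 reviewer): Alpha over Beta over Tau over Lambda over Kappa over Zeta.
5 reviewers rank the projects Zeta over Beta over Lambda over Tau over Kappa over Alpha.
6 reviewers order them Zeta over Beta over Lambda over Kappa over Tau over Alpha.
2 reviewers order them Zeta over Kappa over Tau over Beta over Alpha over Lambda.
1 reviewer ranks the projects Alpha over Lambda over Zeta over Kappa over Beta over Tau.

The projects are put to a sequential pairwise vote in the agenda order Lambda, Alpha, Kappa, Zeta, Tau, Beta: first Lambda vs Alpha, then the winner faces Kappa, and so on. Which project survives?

Zeta

Round 1: Lambda vs Alpha — 11–4, Lambda advances.
Round 2: Lambda vs Kappa — 13–2, Lambda advances.
Round 3: Lambda vs Zeta — 2–13, Zeta advances.
Round 4: Zeta vs Tau — 14–1, Zeta advances.
Round 5: Zeta vs Beta — 14–1, Zeta advances.
The agenda winner is Zeta.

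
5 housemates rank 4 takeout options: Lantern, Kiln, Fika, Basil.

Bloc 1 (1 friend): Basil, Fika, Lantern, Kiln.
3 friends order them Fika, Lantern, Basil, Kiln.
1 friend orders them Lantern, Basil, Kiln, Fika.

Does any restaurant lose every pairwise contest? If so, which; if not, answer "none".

Pairwise majorities:
Lantern vs Kiln: Lantern preferred on 1+3+1 = 5 ballots; Lantern wins 5–0.
Lantern vs Fika: 1 to 4, Fika.
Lantern vs Basil: Lantern wins 4–1.
Kiln–Fika: Fika 4–1.
Kiln vs Basil: 0 for Kiln, 5 for Basil — Basil by 5–0.
Fika vs Basil: Fika wins 3–2.
Only Kiln has no wins; Kiln is the Condorcet loser.

Kiln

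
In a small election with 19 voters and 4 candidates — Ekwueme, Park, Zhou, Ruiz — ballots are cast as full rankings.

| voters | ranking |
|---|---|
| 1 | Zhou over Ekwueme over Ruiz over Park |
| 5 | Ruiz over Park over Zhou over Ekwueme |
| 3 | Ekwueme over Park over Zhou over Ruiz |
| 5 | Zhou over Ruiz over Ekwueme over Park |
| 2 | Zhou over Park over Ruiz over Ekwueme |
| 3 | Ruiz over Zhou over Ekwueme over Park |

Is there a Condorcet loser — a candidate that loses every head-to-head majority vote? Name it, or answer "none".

Park

Pairwise majorities:
Ekwueme vs Park: 1+3+5+3 = 12 for Ekwueme, 7 for Park — Ekwueme by 12–7.
Ekwueme vs Zhou: Zhou wins 16–3.
Ekwueme vs Ruiz: Ekwueme is ranked higher on 1+3 = 4 ballots, Ruiz on 15. Ruiz wins 15–4.
Park vs Zhou: Zhou, 11–8.
Park vs Ruiz: Park preferred on 3+2 = 5 ballots; Ruiz wins 14–5.
Zhou vs Ruiz: Zhou, 11–8.
Only Park has no wins; Park is the Condorcet loser.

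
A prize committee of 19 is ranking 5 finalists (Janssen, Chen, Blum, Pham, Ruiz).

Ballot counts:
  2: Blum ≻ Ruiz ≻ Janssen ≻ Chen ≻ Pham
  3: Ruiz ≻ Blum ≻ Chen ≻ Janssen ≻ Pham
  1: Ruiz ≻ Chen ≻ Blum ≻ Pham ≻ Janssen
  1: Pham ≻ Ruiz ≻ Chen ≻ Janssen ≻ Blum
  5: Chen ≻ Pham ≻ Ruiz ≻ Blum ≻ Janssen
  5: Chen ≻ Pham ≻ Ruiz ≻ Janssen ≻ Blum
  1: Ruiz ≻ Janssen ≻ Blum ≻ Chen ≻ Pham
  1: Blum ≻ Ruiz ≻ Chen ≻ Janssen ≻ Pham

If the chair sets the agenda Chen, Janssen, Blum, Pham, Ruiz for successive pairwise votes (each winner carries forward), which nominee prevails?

Chen

Round 1: Chen vs Janssen — 16–3, Chen advances.
Round 2: Chen vs Blum — 12–7, Chen advances.
Round 3: Chen vs Pham — 18–1, Chen advances.
Round 4: Chen vs Ruiz — 10–9, Chen advances.
Chen survives the agenda.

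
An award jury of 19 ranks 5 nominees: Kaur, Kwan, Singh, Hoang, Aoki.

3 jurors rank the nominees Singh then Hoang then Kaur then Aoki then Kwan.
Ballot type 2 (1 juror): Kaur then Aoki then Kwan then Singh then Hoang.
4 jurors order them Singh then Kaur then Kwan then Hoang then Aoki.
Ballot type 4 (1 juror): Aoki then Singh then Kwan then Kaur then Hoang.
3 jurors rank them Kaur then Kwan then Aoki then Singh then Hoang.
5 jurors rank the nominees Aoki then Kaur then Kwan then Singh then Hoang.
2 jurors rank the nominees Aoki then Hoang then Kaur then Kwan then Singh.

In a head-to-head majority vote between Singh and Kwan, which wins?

Kwan

Ballots ranking Singh above Kwan: 3 + 4 + 1 = 8.
Ballots ranking Kwan above Singh: 19 − 8 = 11.
Kwan wins the head-to-head 11–8.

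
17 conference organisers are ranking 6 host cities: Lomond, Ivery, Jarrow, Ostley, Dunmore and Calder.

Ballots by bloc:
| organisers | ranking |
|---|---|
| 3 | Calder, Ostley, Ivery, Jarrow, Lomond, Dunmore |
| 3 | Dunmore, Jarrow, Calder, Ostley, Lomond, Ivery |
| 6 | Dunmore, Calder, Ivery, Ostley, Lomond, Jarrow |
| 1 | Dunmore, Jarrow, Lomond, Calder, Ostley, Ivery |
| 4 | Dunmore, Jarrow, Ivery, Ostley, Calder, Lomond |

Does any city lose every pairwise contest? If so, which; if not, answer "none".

Pairwise majorities:
Lomond vs Ivery: Lomond preferred on 3+1 = 4 ballots; Ivery wins 13–4.
Lomond–Jarrow: Jarrow 11–6.
Lomond–Ostley: Ostley 16–1.
Lomond vs Dunmore: 3 to 14, Dunmore.
Lomond vs Calder: Calder, 16–1.
Ivery vs Jarrow: Ivery, 9–8.
Ivery vs Ostley: Ivery is ranked higher on 6+4 = 10 ballots, Ostley on 7. Ivery wins 10–7.
Ivery vs Dunmore: Dunmore wins 14–3.
Ivery–Calder: Calder 13–4.
Jarrow vs Ostley: Jarrow preferred on 3+1+4 = 8 ballots; Ostley wins 9–8.
Jarrow vs Dunmore: 3 to 14, Dunmore.
Jarrow vs Calder: 8 to 9, Calder.
Ostley vs Dunmore: Dunmore, 14–3.
Ostley–Calder: Calder 13–4.
Dunmore vs Calder: Dunmore, 14–3.
Lomond loses to every other city — it is the Condorcet loser.

Lomond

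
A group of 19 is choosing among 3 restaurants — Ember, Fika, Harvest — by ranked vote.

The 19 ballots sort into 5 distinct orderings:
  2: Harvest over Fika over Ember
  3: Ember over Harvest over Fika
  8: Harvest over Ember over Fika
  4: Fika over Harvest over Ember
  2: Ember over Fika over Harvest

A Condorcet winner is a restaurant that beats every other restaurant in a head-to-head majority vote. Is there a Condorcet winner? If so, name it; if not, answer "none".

Harvest

Head-to-head results (19 friends):
Ember vs Fika: Ember, 13–6.
Ember vs Harvest: 3+2 = 5 for Ember, 14 for Harvest — Harvest by 14–5.
Fika vs Harvest: Fika preferred on 4+2 = 6 ballots; Harvest wins 13–6.
Harvest wins every pairwise contest, so Harvest is the Condorcet winner.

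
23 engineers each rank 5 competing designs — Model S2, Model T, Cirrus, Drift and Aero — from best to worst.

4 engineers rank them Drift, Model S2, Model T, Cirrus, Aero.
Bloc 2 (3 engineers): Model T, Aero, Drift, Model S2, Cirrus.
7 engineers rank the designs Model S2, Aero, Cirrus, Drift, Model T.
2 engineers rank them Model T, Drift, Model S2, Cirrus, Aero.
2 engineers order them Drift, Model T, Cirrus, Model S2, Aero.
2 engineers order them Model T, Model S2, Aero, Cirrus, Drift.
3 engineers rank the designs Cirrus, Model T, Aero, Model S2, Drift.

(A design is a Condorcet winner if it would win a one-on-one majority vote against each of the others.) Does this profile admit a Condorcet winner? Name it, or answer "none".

none

Check each pair by majority over 23 ballots:
Model S2 vs Model T: Model T wins 12–11.
Model S2 vs Cirrus: 18 to 5, Model S2.
Model S2–Drift: Model S2 12–11.
Model S2 vs Aero: Model S2 preferred on 4+7+2+2+2 = 17 ballots; Model S2 wins 17–6.
Model T vs Cirrus: 4+3+2+2+2 = 13 for Model T, 10 for Cirrus — Model T by 13–10.
Model T vs Drift: Model T preferred on 3+2+2+3 = 10 ballots; Drift wins 13–10.
Model T vs Aero: 16 to 7, Model T.
Cirrus vs Drift: Cirrus preferred on 7+2+3 = 12 ballots; Cirrus wins 12–11.
Cirrus vs Aero: Aero wins 12–11.
Drift vs Aero: Drift is ranked higher on 4+2+2 = 8 ballots, Aero on 15. Aero wins 15–8.
Each design drops at least one matchup (Model S2 loses to Model T; Model T loses to Drift; Cirrus loses to Model S2; Drift loses to Model S2; Aero loses to Model S2); the cycle Model S2 beats Drift beats Model T beats Model S2 rules out a Condorcet winner.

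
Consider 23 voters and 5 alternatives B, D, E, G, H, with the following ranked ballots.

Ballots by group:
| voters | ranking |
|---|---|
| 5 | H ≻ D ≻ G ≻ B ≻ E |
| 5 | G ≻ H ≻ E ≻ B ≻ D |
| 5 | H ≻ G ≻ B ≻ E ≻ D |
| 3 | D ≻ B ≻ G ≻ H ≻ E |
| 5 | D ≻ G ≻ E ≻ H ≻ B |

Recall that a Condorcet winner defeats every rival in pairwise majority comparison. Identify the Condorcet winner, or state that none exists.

Pairwise majorities:
B vs D: D, 13–10.
B vs E: B wins 13–10.
B vs G: G wins 20–3.
B vs H: H, 20–3.
D vs E: D, 13–10.
D vs G: D, 13–10.
D vs H: H wins 15–8.
E vs G: G wins 23–0.
E vs H: H wins 18–5.
G vs H: G, 13–10.
No alternative is unbeaten: B loses to D; D loses to H; E loses to B; G loses to D; H loses to G. In particular D > G > H > D is a majority cycle — no Condorcet winner exists.

none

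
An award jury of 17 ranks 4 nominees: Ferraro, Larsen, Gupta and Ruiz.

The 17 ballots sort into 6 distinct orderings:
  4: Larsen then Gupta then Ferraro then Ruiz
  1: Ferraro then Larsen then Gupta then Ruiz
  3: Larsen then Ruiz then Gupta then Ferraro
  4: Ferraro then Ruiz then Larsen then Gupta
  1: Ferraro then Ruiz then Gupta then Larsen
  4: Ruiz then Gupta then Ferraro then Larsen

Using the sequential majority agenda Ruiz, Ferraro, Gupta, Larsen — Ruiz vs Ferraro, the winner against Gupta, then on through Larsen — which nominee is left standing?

Round 1: Ruiz vs Ferraro — 7–10, Ferraro advances.
Round 2: Ferraro vs Gupta — 6–11, Gupta advances.
Round 3: Gupta vs Larsen — 5–12, Larsen advances.
The agenda winner is Larsen.

Larsen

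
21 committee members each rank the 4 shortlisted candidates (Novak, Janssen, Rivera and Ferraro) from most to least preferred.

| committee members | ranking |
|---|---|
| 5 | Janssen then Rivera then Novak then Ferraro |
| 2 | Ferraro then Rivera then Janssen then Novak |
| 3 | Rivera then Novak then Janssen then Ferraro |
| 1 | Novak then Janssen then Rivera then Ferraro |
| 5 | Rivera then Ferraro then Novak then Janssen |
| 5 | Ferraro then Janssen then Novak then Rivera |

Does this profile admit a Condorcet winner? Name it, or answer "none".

Head-to-head results (21 committee members):
Novak vs Janssen: 9 to 12, Janssen.
Novak vs Rivera: 1+5 = 6 for Novak, 15 for Rivera — Rivera by 15–6.
Novak vs Ferraro: Novak preferred on 5+3+1 = 9 ballots; Ferraro wins 12–9.
Janssen vs Rivera: Janssen, 11–10.
Janssen vs Ferraro: Ferraro wins 12–9.
Rivera–Ferraro: Rivera 14–7.
Every candidate loses at least once (Novak loses to Janssen; Janssen loses to Ferraro; Rivera loses to Janssen; Ferraro loses to Rivera). The majority relation contains the cycle Janssen → Rivera → Ferraro → Janssen, so there is no Condorcet winner.

none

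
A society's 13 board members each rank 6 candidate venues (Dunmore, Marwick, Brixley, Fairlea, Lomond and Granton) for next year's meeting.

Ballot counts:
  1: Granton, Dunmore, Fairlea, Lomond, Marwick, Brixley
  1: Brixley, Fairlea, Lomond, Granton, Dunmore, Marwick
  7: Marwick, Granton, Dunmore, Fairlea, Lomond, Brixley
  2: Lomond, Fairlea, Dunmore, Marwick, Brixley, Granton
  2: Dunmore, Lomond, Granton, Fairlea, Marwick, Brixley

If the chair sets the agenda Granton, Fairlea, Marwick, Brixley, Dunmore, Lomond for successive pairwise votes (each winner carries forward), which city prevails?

Marwick

Round 1: Granton vs Fairlea — 10–3, Granton advances.
Round 2: Granton vs Marwick — 4–9, Marwick advances.
Round 3: Marwick vs Brixley — 12–1, Marwick advances.
Round 4: Marwick vs Dunmore — 7–6, Marwick advances.
Round 5: Marwick vs Lomond — 7–6, Marwick advances.
The agenda winner is Marwick.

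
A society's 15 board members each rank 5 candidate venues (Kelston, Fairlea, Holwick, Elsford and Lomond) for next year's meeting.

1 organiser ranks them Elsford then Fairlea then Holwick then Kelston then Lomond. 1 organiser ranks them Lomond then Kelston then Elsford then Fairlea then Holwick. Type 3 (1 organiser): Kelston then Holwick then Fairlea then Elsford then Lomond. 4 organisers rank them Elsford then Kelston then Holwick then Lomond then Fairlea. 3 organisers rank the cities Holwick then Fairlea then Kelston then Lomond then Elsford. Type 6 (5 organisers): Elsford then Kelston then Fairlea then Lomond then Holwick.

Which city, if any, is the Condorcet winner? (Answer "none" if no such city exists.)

Elsford

Pairwise majorities:
Kelston–Fairlea: Kelston 11–4.
Kelston vs Holwick: 11 to 4, Kelston.
Kelston vs Elsford: 1+1+3 = 5 for Kelston, 10 for Elsford — Elsford by 10–5.
Kelston vs Lomond: Kelston wins 14–1.
Fairlea vs Holwick: Holwick wins 8–7.
Fairlea vs Elsford: Fairlea is ranked higher on 1+3 = 4 ballots, Elsford on 11. Elsford wins 11–4.
Fairlea–Lomond: Fairlea 10–5.
Holwick vs Elsford: Holwick is ranked higher on 1+3 = 4 ballots, Elsford on 11. Elsford wins 11–4.
Holwick vs Lomond: Holwick is ranked higher on 1+1+4+3 = 9 ballots, Lomond on 6. Holwick wins 9–6.
Elsford vs Lomond: Elsford preferred on 1+1+4+5 = 11 ballots; Elsford wins 11–4.
Only Elsford has no losses; Elsford is the Condorcet winner.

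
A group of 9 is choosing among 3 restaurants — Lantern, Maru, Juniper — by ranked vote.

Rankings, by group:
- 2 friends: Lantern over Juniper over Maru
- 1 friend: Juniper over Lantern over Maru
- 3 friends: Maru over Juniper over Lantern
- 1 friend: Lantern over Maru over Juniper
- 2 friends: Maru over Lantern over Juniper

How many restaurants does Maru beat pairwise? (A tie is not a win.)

2

Maru against each rival (9 friends):
Maru vs Lantern: Maru, 5–4.
Maru vs Juniper: Maru wins 6–3.
Maru beats Lantern, Juniper — 2 pairwise wins.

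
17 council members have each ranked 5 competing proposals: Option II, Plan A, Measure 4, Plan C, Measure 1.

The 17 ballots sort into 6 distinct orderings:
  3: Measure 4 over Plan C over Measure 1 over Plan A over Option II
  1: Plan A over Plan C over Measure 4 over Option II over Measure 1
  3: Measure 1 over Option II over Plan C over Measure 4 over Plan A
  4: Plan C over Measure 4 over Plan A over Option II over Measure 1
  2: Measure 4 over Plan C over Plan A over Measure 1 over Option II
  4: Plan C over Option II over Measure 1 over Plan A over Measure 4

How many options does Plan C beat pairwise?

Plan C against each rival (17 council members):
Plan C vs Option II: Plan C, 14–3.
Plan C vs Plan A: Plan C, 16–1.
Plan C vs Measure 4: Plan C is ranked higher on 1+3+4+4 = 12 ballots, Measure 4 on 5. Plan C wins 12–5.
Plan C vs Measure 1: Plan C, 14–3.
Plan C beats Option II, Plan A, Measure 4, Measure 1 — 4 pairwise wins.

4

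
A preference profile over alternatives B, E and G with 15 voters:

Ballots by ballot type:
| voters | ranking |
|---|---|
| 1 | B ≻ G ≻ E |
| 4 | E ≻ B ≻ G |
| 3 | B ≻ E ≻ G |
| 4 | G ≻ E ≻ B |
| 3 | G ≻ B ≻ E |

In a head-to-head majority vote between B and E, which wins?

Ballots ranking B above E: 1 + 3 + 3 = 7.
Ballots ranking E above B: 15 − 7 = 8.
E wins the head-to-head 8–7.

E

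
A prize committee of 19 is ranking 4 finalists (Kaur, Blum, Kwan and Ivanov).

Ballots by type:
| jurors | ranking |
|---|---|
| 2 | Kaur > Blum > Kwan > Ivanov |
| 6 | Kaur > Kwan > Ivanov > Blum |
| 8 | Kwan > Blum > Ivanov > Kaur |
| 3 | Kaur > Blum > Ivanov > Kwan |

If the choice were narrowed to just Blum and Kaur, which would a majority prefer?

Ballots ranking Blum above Kaur: 8.
Ballots ranking Kaur above Blum: 19 − 8 = 11.
Kaur wins the head-to-head 11–8.

Kaur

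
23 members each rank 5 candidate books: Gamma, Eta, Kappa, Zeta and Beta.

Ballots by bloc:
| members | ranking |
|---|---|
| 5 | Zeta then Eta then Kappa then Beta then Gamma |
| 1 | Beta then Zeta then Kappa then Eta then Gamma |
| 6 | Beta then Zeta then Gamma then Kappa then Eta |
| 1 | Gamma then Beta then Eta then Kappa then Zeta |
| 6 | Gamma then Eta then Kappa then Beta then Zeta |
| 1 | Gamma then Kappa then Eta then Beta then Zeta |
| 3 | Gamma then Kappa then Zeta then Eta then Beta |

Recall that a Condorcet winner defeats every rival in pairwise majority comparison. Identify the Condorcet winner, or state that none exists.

none

Check each pair by majority over 23 ballots:
Gamma vs Eta: 6+1+6+1+3 = 17 for Gamma, 6 for Eta — Gamma by 17–6.
Gamma vs Kappa: Gamma is ranked higher on 6+1+6+1+3 = 17 ballots, Kappa on 6. Gamma wins 17–6.
Gamma vs Zeta: Gamma preferred on 1+6+1+3 = 11 ballots; Zeta wins 12–11.
Gamma vs Beta: Gamma preferred on 1+6+1+3 = 11 ballots; Beta wins 12–11.
Eta vs Kappa: Eta preferred on 5+1+6 = 12 ballots; Eta wins 12–11.
Eta vs Zeta: Eta is ranked higher on 1+6+1 = 8 ballots, Zeta on 15. Zeta wins 15–8.
Eta vs Beta: Eta preferred on 5+6+1+3 = 15 ballots; Eta wins 15–8.
Kappa vs Zeta: Kappa preferred on 1+6+1+3 = 11 ballots; Zeta wins 12–11.
Kappa vs Beta: 5+6+1+3 = 15 for Kappa, 8 for Beta — Kappa by 15–8.
Zeta vs Beta: Zeta is ranked higher on 5+3 = 8 ballots, Beta on 15. Beta wins 15–8.
No book is unbeaten: Gamma loses to Zeta; Eta loses to Gamma; Kappa loses to Gamma; Zeta loses to Beta; Beta loses to Eta. In particular Gamma beats Eta beats Beta beats Gamma is a majority cycle — no Condorcet winner exists.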